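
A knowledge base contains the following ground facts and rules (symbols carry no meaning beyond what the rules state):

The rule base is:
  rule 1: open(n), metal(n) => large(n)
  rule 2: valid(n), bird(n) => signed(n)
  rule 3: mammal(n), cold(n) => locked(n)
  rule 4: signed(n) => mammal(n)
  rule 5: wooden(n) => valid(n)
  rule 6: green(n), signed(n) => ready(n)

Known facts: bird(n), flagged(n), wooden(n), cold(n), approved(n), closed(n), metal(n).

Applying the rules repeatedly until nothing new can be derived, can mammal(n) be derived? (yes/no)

yes

Round 1: rule 5 [wooden(n) => valid(n)]. New: valid(n).
Round 2: rule 2 [valid(n), bird(n) => signed(n)]. New: signed(n).
Round 3: rule 4 [signed(n) => mammal(n)]. New: mammal(n).
Round 4: rule 3 [mammal(n), cold(n) => locked(n)]. New: locked(n).
mammal(n) appears in round 3, so it is derivable.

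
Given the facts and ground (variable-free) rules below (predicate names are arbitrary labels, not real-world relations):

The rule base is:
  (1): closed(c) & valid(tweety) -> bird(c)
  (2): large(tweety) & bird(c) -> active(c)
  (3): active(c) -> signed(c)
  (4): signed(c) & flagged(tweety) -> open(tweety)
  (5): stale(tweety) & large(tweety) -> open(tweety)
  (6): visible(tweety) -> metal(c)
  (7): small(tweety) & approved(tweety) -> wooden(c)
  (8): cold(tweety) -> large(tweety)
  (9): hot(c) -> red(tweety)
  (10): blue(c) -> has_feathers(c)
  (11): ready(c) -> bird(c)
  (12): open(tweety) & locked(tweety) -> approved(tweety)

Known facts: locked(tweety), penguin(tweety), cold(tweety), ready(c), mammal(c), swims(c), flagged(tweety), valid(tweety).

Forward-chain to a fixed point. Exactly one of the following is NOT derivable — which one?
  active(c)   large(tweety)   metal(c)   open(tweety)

Round 1: (8) [cold(tweety) -> large(tweety)]; (11) [ready(c) -> bird(c)]. Adds large(tweety), bird(c).
Round 2: (2) [large(tweety) & bird(c) -> active(c)]. Adds active(c).
Round 3: (3) [active(c) -> signed(c)]. Adds signed(c).
Round 4: (4) [signed(c) & flagged(tweety) -> open(tweety)]. Adds open(tweety).
Round 5: (12) [open(tweety) & locked(tweety) -> approved(tweety)]. Adds approved(tweety).
Derived: active(c) (round 2), large(tweety) (round 1), open(tweety) (round 4). metal(c) never appears in any round.

metal(c)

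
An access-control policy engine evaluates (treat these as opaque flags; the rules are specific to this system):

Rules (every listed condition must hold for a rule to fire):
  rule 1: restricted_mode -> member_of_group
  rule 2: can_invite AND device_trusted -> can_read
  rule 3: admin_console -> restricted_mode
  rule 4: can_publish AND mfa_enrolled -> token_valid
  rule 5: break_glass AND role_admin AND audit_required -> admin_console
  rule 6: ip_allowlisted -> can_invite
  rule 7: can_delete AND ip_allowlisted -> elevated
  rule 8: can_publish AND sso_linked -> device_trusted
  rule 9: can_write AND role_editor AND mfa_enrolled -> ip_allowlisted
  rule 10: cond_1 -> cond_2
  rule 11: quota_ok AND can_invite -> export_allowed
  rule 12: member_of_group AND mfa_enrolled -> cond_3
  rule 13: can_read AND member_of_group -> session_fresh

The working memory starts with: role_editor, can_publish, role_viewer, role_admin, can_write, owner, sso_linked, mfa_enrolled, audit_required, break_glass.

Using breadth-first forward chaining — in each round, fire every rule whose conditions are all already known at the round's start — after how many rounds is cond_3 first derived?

Round 1 fires rule 4, rule 5, rule 8, rule 9, giving token_valid, admin_console, device_trusted, ip_allowlisted.
Round 2 fires rule 3, rule 6, giving restricted_mode, can_invite.
Round 3 fires rule 1, rule 2, giving member_of_group, can_read.
Round 4 fires rule 12, rule 13, giving cond_3, session_fresh.
cond_3 first appears in round 4.

4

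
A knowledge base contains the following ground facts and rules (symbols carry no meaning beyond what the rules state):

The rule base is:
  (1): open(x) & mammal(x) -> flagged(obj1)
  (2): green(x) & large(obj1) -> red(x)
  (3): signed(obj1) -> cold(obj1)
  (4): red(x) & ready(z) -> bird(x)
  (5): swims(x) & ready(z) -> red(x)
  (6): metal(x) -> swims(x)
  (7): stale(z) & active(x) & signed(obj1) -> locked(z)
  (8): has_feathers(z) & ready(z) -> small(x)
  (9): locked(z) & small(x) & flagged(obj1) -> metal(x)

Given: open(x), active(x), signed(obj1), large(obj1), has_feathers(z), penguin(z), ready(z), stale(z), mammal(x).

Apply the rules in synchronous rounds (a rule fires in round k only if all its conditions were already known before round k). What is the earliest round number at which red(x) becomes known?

4

Round 1: (1) [open(x) & mammal(x) -> flagged(obj1)]; (3) [signed(obj1) -> cold(obj1)]; (7) [stale(z) & active(x) & signed(obj1) -> locked(z)]; (8) [has_feathers(z) & ready(z) -> small(x)]. Adds flagged(obj1), cold(obj1), locked(z), small(x).
Round 2: (9) [locked(z) & small(x) & flagged(obj1) -> metal(x)]. Adds metal(x).
Round 3: (6) [metal(x) -> swims(x)]. Adds swims(x).
Round 4: (5) [swims(x) & ready(z) -> red(x)]. Adds red(x).
red(x) first appears in round 4.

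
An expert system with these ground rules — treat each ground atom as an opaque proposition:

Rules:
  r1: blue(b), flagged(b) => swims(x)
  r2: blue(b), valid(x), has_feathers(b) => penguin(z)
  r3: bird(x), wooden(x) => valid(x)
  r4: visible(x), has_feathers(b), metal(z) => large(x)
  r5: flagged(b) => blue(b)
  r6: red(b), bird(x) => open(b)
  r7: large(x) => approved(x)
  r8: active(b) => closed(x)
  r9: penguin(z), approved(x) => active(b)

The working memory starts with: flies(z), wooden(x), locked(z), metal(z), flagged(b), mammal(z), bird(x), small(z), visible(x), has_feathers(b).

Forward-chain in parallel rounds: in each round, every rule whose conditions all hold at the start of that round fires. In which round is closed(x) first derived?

Round 1 — r3, r4, r5, derive valid(x), large(x), blue(b).
Round 2 — r1, r2, r7, derive swims(x), penguin(z), approved(x).
Round 3 — r9, derive active(b).
Round 4 — r8, derive closed(x).
closed(x) first appears in round 4.

4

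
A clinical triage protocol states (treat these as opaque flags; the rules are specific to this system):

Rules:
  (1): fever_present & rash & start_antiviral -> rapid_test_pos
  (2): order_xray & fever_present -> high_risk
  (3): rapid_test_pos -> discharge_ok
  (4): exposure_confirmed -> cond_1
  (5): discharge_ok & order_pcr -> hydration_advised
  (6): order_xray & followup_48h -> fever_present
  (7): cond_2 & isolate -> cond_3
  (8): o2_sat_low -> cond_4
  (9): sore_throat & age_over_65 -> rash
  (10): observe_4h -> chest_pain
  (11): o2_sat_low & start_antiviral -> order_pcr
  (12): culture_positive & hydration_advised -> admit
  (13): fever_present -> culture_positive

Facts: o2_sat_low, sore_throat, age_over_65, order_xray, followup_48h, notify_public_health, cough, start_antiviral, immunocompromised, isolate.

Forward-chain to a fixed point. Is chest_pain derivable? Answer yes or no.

Round 1 fires (6), (8), (9), (11), giving fever_present, cond_4, rash, order_pcr.
Round 2 fires (1), (2), (13), giving rapid_test_pos, high_risk, culture_positive.
Round 3 fires (3), giving discharge_ok.
Round 4 fires (5), giving hydration_advised.
Round 5 fires (12), giving admit.
Fixed point reached. chest_pain is concluded only by (10); (10) needs observe_4h (never derived).

no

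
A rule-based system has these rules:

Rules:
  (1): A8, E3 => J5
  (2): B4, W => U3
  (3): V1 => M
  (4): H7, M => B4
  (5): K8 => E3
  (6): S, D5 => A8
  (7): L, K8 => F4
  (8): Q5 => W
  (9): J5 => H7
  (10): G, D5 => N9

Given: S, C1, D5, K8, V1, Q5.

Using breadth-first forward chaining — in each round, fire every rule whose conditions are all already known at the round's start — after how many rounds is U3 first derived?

Round 1 fires (3), (5), (6), (8), giving M, E3, A8, W.
Round 2 fires (1), giving J5.
Round 3 fires (9), giving H7.
Round 4 fires (4), giving B4.
Round 5 fires (2), giving U3.
U3 first appears in round 5.

5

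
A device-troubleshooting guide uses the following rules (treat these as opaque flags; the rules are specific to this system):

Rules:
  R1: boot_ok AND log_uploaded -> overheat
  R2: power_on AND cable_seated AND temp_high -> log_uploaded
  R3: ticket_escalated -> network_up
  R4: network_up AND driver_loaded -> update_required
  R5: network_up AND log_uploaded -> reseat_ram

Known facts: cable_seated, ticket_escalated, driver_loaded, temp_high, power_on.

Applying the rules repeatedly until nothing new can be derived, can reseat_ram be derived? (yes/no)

Round 1 fires R2, R3, giving log_uploaded, network_up.
Round 2 fires R4, R5, giving update_required, reseat_ram.
reseat_ram appears in round 2, so it is derivable.

yes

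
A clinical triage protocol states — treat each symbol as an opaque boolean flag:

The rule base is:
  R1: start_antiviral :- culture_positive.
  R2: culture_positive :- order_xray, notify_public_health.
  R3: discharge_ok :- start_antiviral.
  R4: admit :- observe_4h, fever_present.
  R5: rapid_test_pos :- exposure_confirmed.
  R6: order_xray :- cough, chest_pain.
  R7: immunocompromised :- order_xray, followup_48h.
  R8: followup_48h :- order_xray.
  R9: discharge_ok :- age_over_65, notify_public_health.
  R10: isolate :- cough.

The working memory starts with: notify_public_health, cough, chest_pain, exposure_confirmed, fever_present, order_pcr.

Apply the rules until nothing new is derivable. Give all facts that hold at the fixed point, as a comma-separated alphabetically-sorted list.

chest_pain, cough, culture_positive, discharge_ok, exposure_confirmed, fever_present, followup_48h, immunocompromised, isolate, notify_public_health, order_pcr, order_xray, rapid_test_pos, start_antiviral

[1] R5 [rapid_test_pos :- exposure_confirmed.]; R6 [order_xray :- cough, chest_pain.]; R10 [isolate :- cough.]. ⇒ new: rapid_test_pos, order_xray, isolate.
[2] R2 [culture_positive :- order_xray, notify_public_health.]; R8 [followup_48h :- order_xray.]. ⇒ new: culture_positive, followup_48h.
[3] R1 [start_antiviral :- culture_positive.]; R7 [immunocompromised :- order_xray, followup_48h.]. ⇒ new: start_antiviral, immunocompromised.
[4] R3 [discharge_ok :- start_antiviral.]. ⇒ new: discharge_ok.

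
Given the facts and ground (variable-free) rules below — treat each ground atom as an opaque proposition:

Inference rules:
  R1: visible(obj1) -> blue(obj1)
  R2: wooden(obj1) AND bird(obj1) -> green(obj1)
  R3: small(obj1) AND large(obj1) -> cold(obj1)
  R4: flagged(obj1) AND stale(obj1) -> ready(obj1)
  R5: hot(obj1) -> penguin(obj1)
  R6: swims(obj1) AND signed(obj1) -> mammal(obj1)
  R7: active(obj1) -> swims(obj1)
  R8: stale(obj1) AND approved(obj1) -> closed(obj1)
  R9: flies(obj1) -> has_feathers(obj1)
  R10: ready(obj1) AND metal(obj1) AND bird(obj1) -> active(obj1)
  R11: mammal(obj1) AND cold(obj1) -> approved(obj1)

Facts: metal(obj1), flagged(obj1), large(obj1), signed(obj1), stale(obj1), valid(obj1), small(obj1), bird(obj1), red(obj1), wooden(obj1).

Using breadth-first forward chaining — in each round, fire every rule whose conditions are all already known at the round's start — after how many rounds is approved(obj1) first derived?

Round 1 — R2, R3, R4, derive green(obj1), cold(obj1), ready(obj1).
Round 2 — R10, derive active(obj1).
Round 3 — R7, derive swims(obj1).
Round 4 — R6, derive mammal(obj1).
Round 5 — R11, derive approved(obj1).
approved(obj1) first appears in round 5.

5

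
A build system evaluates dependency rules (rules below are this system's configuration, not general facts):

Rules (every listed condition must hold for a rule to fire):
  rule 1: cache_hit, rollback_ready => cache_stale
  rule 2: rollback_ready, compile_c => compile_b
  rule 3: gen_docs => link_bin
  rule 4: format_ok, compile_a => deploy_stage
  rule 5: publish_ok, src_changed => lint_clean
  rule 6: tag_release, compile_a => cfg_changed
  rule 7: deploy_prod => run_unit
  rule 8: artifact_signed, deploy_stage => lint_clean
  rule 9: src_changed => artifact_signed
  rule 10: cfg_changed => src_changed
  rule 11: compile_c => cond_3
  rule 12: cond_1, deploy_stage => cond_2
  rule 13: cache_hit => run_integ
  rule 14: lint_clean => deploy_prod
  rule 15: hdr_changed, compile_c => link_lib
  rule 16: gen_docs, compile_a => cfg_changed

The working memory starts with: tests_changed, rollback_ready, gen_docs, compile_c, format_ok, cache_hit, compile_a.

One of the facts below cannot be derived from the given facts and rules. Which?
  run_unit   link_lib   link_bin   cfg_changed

link_lib

Round 1: rule 1 [cache_hit, rollback_ready => cache_stale]; rule 2 [rollback_ready, compile_c => compile_b]; rule 3 [gen_docs => link_bin]; rule 4 [format_ok, compile_a => deploy_stage]; rule 11 [compile_c => cond_3]; rule 13 [cache_hit => run_integ]; rule 16 [gen_docs, compile_a => cfg_changed]. New: cache_stale, compile_b, link_bin, deploy_stage, cond_3, run_integ, cfg_changed.
Round 2: rule 10 [cfg_changed => src_changed]. New: src_changed.
Round 3: rule 9 [src_changed => artifact_signed]. New: artifact_signed.
Round 4: rule 8 [artifact_signed, deploy_stage => lint_clean]. New: lint_clean.
Round 5: rule 14 [lint_clean => deploy_prod]. New: deploy_prod.
Round 6: rule 7 [deploy_prod => run_unit]. New: run_unit.
Derived: link_bin (round 1), cfg_changed (round 1), run_unit (round 6). link_lib never appears in any round.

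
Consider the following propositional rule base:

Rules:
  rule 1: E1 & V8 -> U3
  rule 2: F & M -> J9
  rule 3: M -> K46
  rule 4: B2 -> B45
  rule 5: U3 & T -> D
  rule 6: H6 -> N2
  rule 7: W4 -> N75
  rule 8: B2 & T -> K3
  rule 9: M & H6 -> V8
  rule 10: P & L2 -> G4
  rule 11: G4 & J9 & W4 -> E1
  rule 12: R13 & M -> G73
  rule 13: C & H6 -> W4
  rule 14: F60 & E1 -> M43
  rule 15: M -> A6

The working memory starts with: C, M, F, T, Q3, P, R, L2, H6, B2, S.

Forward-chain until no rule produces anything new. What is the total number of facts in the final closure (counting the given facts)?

24

Round 1 — rule 2, rule 3, rule 4, rule 6, rule 8, rule 9, rule 10, rule 13, rule 15, derive J9, K46, B45, N2, K3, V8, G4, W4, A6.
Round 2 — rule 7, rule 11, derive N75, E1.
Round 3 — rule 1, derive U3.
Round 4 — rule 5, derive D.
Closure: {A6, B2, B45, C, D, E1, F, G4, H6, J9, K3, K46, L2, M, N2, N75, P, Q3, R, S, T, U3, V8, W4} — 24 facts.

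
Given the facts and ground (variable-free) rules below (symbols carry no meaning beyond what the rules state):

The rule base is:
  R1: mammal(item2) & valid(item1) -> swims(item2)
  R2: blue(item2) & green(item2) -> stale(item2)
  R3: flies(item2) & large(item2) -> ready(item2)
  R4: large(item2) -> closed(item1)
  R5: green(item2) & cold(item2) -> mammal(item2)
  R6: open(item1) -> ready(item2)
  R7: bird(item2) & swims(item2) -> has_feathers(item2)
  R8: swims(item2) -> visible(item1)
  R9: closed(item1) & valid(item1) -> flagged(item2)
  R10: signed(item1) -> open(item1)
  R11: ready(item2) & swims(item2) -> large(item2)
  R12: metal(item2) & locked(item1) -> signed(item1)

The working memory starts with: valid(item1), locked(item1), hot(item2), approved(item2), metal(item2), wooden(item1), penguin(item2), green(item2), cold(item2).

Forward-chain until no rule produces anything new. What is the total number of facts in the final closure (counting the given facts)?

18

Round 1: R5 [green(item2) & cold(item2) -> mammal(item2)]; R12 [metal(item2) & locked(item1) -> signed(item1)]. Adds mammal(item2), signed(item1).
Round 2: R1 [mammal(item2) & valid(item1) -> swims(item2)]; R10 [signed(item1) -> open(item1)]. Adds swims(item2), open(item1).
Round 3: R6 [open(item1) -> ready(item2)]; R8 [swims(item2) -> visible(item1)]. Adds ready(item2), visible(item1).
Round 4: R11 [ready(item2) & swims(item2) -> large(item2)]. Adds large(item2).
Round 5: R4 [large(item2) -> closed(item1)]. Adds closed(item1).
Round 6: R9 [closed(item1) & valid(item1) -> flagged(item2)]. Adds flagged(item2).
Closure: {approved(item2), closed(item1), cold(item2), flagged(item2), green(item2), hot(item2), large(item2), locked(item1), mammal(item2), metal(item2), open(item1), penguin(item2), ready(item2), signed(item1), swims(item2), valid(item1), visible(item1), wooden(item1)} — 18 facts.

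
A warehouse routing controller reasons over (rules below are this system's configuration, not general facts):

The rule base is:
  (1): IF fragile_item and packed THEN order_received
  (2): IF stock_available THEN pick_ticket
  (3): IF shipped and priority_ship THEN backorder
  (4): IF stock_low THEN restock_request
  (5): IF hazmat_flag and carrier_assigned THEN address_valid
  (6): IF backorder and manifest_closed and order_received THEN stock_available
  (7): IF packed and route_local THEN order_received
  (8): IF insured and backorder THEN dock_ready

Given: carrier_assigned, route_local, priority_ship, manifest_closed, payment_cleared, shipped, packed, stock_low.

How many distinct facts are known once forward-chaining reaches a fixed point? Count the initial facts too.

Round 1: (3) [IF shipped and priority_ship THEN backorder]; (4) [IF stock_low THEN restock_request]; (7) [IF packed and route_local THEN order_received]. New: backorder, restock_request, order_received.
Round 2: (6) [IF backorder and manifest_closed and order_received THEN stock_available]. New: stock_available.
Round 3: (2) [IF stock_available THEN pick_ticket]. New: pick_ticket.
Closure: {backorder, carrier_assigned, manifest_closed, order_received, packed, payment_cleared, pick_ticket, priority_ship, restock_request, route_local, shipped, stock_available, stock_low} — 13 facts.

13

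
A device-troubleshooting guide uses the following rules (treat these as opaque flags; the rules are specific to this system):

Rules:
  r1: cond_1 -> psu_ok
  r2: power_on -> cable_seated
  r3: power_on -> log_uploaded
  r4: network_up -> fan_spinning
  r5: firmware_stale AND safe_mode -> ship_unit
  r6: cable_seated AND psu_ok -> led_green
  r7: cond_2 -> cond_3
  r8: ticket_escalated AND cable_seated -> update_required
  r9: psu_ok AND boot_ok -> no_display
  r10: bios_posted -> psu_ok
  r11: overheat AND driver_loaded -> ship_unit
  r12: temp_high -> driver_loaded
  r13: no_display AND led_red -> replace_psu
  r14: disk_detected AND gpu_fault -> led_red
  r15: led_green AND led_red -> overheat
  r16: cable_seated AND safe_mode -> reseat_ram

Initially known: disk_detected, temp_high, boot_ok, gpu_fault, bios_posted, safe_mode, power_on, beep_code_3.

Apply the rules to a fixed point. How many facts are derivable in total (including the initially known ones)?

Round 1 — r2, r3, r10, r12, r14, derive cable_seated, log_uploaded, psu_ok, driver_loaded, led_red.
Round 2 — r6, r9, r16, derive led_green, no_display, reseat_ram.
Round 3 — r13, r15, derive replace_psu, overheat.
Round 4 — r11, derive ship_unit.
Closure: {beep_code_3, bios_posted, boot_ok, cable_seated, disk_detected, driver_loaded, gpu_fault, led_green, led_red, log_uploaded, no_display, overheat, power_on, psu_ok, replace_psu, reseat_ram, safe_mode, ship_unit, temp_high} — 19 facts.

19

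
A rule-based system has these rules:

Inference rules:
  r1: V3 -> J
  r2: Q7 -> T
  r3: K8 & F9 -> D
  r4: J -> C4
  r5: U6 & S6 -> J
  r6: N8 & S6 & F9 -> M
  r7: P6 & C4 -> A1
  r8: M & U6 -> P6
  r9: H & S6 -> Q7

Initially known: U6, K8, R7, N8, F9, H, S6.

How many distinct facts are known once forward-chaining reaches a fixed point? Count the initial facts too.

Round 1: r3 [K8 & F9 -> D]; r5 [U6 & S6 -> J]; r6 [N8 & S6 & F9 -> M]; r9 [H & S6 -> Q7]. New: D, J, M, Q7.
Round 2: r2 [Q7 -> T]; r4 [J -> C4]; r8 [M & U6 -> P6]. New: T, C4, P6.
Round 3: r7 [P6 & C4 -> A1]. New: A1.
Closure: {A1, C4, D, F9, H, J, K8, M, N8, P6, Q7, R7, S6, T, U6} — 15 facts.

15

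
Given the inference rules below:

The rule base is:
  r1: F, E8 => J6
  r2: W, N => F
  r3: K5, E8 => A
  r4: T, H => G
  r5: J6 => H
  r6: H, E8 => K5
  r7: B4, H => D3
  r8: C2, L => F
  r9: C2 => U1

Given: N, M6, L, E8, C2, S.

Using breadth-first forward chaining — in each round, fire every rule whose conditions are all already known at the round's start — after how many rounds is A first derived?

5

[1] r8 [C2, L => F]; r9 [C2 => U1]. ⇒ new: F, U1.
[2] r1 [F, E8 => J6]. ⇒ new: J6.
[3] r5 [J6 => H]. ⇒ new: H.
[4] r6 [H, E8 => K5]. ⇒ new: K5.
[5] r3 [K5, E8 => A]. ⇒ new: A.
A first appears in round 5.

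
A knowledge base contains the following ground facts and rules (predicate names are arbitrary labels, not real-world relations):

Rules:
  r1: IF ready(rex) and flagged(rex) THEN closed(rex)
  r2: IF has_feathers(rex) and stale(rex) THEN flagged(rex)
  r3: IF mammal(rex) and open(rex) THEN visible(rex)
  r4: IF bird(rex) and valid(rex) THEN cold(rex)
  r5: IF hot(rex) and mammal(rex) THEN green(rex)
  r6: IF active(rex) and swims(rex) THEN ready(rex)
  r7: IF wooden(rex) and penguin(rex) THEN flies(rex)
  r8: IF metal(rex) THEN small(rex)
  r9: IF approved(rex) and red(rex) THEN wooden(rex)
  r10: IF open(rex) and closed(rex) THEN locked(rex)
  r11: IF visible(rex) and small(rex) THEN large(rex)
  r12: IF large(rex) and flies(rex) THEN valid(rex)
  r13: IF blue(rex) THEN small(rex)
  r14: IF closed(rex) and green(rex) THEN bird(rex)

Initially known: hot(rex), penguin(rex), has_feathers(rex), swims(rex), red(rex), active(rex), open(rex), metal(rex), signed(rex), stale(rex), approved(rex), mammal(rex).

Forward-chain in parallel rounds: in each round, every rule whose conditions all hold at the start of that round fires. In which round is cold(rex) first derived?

[1] r2 [IF has_feathers(rex) and stale(rex) THEN flagged(rex)]; r3 [IF mammal(rex) and open(rex) THEN visible(rex)]; r5 [IF hot(rex) and mammal(rex) THEN green(rex)]; r6 [IF active(rex) and swims(rex) THEN ready(rex)]; r8 [IF metal(rex) THEN small(rex)]; r9 [IF approved(rex) and red(rex) THEN wooden(rex)]. ⇒ new: flagged(rex), visible(rex), green(rex), ready(rex), small(rex), wooden(rex).
[2] r1 [IF ready(rex) and flagged(rex) THEN closed(rex)]; r7 [IF wooden(rex) and penguin(rex) THEN flies(rex)]; r11 [IF visible(rex) and small(rex) THEN large(rex)]. ⇒ new: closed(rex), flies(rex), large(rex).
[3] r10 [IF open(rex) and closed(rex) THEN locked(rex)]; r12 [IF large(rex) and flies(rex) THEN valid(rex)]; r14 [IF closed(rex) and green(rex) THEN bird(rex)]. ⇒ new: locked(rex), valid(rex), bird(rex).
[4] r4 [IF bird(rex) and valid(rex) THEN cold(rex)]. ⇒ new: cold(rex).
cold(rex) first appears in round 4.

4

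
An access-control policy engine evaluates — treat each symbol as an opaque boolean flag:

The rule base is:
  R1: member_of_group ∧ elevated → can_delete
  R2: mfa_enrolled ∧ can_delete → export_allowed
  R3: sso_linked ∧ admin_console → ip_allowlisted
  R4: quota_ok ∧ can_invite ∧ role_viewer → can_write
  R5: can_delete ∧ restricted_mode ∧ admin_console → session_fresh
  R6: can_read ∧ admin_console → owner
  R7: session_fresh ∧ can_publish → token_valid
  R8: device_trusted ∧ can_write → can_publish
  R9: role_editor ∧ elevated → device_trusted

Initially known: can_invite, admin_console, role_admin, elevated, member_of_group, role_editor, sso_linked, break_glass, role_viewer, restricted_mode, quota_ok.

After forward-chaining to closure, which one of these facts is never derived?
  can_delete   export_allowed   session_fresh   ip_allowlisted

export_allowed

Round 1 — R1, R3, R4, R9, derive can_delete, ip_allowlisted, can_write, device_trusted.
Round 2 — R5, R8, derive session_fresh, can_publish.
Round 3 — R7, derive token_valid.
Derived: ip_allowlisted (round 1), session_fresh (round 2), can_delete (round 1). export_allowed never appears in any round.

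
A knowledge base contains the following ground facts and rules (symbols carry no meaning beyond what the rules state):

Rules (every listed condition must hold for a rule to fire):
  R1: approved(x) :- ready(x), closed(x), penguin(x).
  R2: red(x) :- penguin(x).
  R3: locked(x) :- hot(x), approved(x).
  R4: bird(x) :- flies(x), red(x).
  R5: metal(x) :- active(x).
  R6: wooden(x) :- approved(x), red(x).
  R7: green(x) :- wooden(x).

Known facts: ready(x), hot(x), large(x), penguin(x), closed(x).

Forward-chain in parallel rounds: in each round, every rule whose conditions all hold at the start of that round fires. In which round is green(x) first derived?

3

Round 1: R1 [approved(x) :- ready(x), closed(x), penguin(x).]; R2 [red(x) :- penguin(x).]. New: approved(x), red(x).
Round 2: R3 [locked(x) :- hot(x), approved(x).]; R6 [wooden(x) :- approved(x), red(x).]. New: locked(x), wooden(x).
Round 3: R7 [green(x) :- wooden(x).]. New: green(x).
green(x) first appears in round 3.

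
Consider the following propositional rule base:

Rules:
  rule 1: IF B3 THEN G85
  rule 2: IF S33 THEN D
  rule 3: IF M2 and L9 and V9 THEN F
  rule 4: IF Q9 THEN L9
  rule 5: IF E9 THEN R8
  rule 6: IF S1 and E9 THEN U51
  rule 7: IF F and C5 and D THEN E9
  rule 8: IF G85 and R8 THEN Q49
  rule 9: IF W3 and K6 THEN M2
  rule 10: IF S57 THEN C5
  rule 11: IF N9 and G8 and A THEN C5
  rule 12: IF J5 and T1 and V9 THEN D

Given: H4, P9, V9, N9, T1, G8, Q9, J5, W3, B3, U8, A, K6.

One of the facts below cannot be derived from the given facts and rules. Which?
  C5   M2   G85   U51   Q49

U51

Round 1: rule 1 [IF B3 THEN G85]; rule 4 [IF Q9 THEN L9]; rule 9 [IF W3 and K6 THEN M2]; rule 11 [IF N9 and G8 and A THEN C5]; rule 12 [IF J5 and T1 and V9 THEN D]. New: G85, L9, M2, C5, D.
Round 2: rule 3 [IF M2 and L9 and V9 THEN F]. New: F.
Round 3: rule 7 [IF F and C5 and D THEN E9]. New: E9.
Round 4: rule 5 [IF E9 THEN R8]. New: R8.
Round 5: rule 8 [IF G85 and R8 THEN Q49]. New: Q49.
Derived: C5 (round 1), Q49 (round 5), G85 (round 1), M2 (round 1). U51 never appears in any round.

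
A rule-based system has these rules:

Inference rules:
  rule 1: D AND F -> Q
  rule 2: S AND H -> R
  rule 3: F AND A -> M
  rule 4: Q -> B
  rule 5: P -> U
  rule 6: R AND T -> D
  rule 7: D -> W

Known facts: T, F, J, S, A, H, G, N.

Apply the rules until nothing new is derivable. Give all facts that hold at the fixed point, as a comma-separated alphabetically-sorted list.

A, B, D, F, G, H, J, M, N, Q, R, S, T, W

Round 1 — rule 2, rule 3, derive R, M.
Round 2 — rule 6, derive D.
Round 3 — rule 1, rule 7, derive Q, W.
Round 4 — rule 4, derive B.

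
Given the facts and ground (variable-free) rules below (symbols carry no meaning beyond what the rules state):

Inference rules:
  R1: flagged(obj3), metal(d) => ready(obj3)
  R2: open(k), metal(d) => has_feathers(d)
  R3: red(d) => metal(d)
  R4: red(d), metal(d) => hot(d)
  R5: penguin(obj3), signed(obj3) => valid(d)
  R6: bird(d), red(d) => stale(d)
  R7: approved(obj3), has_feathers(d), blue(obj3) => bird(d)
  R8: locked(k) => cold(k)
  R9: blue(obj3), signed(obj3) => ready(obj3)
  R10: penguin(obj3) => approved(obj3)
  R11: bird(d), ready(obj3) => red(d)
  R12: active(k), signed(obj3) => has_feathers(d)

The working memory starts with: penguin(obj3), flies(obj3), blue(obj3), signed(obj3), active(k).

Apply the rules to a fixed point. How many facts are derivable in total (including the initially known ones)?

14

Round 1: R5 [penguin(obj3), signed(obj3) => valid(d)]; R9 [blue(obj3), signed(obj3) => ready(obj3)]; R10 [penguin(obj3) => approved(obj3)]; R12 [active(k), signed(obj3) => has_feathers(d)]. Adds valid(d), ready(obj3), approved(obj3), has_feathers(d).
Round 2: R7 [approved(obj3), has_feathers(d), blue(obj3) => bird(d)]. Adds bird(d).
Round 3: R11 [bird(d), ready(obj3) => red(d)]. Adds red(d).
Round 4: R3 [red(d) => metal(d)]; R6 [bird(d), red(d) => stale(d)]. Adds metal(d), stale(d).
Round 5: R4 [red(d), metal(d) => hot(d)]. Adds hot(d).
Closure: {active(k), approved(obj3), bird(d), blue(obj3), flies(obj3), has_feathers(d), hot(d), metal(d), penguin(obj3), ready(obj3), red(d), signed(obj3), stale(d), valid(d)} — 14 facts.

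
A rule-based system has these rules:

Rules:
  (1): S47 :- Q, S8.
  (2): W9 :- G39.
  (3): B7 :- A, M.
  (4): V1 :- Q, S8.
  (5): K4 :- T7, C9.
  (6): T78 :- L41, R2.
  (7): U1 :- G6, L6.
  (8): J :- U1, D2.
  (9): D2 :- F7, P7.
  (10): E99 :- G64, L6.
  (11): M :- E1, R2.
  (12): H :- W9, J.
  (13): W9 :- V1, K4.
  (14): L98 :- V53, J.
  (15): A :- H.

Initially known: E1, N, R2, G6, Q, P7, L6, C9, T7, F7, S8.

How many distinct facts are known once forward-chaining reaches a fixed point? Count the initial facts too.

Round 1: (1) [S47 :- Q, S8.]; (4) [V1 :- Q, S8.]; (5) [K4 :- T7, C9.]; (7) [U1 :- G6, L6.]; (9) [D2 :- F7, P7.]; (11) [M :- E1, R2.]. Adds S47, V1, K4, U1, D2, M.
Round 2: (8) [J :- U1, D2.]; (13) [W9 :- V1, K4.]. Adds J, W9.
Round 3: (12) [H :- W9, J.]. Adds H.
Round 4: (15) [A :- H.]. Adds A.
Round 5: (3) [B7 :- A, M.]. Adds B7.
Closure: {A, B7, C9, D2, E1, F7, G6, H, J, K4, L6, M, N, P7, Q, R2, S47, S8, T7, U1, V1, W9} — 22 facts.

22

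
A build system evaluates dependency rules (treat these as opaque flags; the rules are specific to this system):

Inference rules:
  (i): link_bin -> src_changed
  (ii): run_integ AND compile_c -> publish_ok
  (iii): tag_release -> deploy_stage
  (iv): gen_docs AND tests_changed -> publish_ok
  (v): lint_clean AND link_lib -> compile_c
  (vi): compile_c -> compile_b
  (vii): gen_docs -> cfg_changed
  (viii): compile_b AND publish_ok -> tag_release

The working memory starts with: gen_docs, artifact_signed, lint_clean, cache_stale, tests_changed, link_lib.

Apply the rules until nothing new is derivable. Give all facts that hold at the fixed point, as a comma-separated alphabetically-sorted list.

artifact_signed, cache_stale, cfg_changed, compile_b, compile_c, deploy_stage, gen_docs, link_lib, lint_clean, publish_ok, tag_release, tests_changed

Round 1 — (iv), (v), (vii), derive publish_ok, compile_c, cfg_changed.
Round 2 — (vi), derive compile_b.
Round 3 — (viii), derive tag_release.
Round 4 — (iii), derive deploy_stage.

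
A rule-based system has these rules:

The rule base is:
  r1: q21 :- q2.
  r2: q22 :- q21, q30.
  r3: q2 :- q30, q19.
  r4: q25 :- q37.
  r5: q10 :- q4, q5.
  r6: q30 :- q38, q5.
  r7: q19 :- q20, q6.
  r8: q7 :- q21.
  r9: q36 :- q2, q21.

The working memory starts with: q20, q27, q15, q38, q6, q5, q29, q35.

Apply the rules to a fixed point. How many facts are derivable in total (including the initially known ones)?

Round 1 — r6, r7, derive q30, q19.
Round 2 — r3, derive q2.
Round 3 — r1, derive q21.
Round 4 — r2, r8, r9, derive q22, q7, q36.
Closure: {q15, q19, q2, q20, q21, q22, q27, q29, q30, q35, q36, q38, q5, q6, q7} — 15 facts.

15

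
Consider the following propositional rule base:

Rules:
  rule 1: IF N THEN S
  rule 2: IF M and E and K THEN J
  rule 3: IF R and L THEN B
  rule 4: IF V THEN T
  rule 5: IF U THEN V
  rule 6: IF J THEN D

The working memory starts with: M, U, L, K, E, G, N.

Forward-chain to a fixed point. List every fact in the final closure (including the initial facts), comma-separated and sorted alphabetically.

Round 1 fires rule 1, rule 2, rule 5, giving S, J, V.
Round 2 fires rule 4, rule 6, giving T, D.

D, E, G, J, K, L, M, N, S, T, U, V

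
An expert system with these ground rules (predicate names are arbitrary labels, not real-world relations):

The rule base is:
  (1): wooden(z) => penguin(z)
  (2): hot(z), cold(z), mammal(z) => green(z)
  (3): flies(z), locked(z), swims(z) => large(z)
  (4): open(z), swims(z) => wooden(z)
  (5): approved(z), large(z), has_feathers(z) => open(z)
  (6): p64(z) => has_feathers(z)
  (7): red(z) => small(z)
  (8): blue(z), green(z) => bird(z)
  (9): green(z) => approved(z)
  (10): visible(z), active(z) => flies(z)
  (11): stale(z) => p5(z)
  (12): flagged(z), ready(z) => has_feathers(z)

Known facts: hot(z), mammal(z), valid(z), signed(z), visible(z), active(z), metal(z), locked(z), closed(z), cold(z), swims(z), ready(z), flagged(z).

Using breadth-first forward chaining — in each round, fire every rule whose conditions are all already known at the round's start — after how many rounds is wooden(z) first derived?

Round 1 — (2), (10), (12), derive green(z), flies(z), has_feathers(z).
Round 2 — (3), (9), derive large(z), approved(z).
Round 3 — (5), derive open(z).
Round 4 — (4), derive wooden(z).
wooden(z) first appears in round 4.

4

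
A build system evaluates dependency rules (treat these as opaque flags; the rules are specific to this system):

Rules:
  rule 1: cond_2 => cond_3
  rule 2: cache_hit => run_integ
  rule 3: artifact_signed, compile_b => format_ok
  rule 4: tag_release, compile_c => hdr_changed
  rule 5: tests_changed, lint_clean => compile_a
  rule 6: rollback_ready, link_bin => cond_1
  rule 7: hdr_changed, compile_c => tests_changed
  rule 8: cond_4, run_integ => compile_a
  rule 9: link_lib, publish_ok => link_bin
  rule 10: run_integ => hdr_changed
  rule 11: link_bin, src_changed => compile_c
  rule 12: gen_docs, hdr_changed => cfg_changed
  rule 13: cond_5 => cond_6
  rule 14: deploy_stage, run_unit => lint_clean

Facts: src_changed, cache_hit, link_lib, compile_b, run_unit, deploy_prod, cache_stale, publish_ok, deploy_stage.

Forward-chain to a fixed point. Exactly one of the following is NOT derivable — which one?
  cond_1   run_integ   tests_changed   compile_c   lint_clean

cond_1

Round 1 fires rule 2, rule 9, rule 14, giving run_integ, link_bin, lint_clean.
Round 2 fires rule 10, rule 11, giving hdr_changed, compile_c.
Round 3 fires rule 7, giving tests_changed.
Round 4 fires rule 5, giving compile_a.
Derived: lint_clean (round 1), compile_c (round 2), tests_changed (round 3), run_integ (round 1). cond_1 never appears in any round.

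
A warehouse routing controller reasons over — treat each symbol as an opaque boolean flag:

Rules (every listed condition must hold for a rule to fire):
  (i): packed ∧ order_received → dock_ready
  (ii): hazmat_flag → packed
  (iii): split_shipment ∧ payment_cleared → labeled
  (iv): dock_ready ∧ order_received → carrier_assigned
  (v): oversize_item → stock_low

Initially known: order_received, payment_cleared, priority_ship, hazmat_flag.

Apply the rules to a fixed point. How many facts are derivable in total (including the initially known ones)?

Round 1: (ii) [hazmat_flag → packed]. New: packed.
Round 2: (i) [packed ∧ order_received → dock_ready]. New: dock_ready.
Round 3: (iv) [dock_ready ∧ order_received → carrier_assigned]. New: carrier_assigned.
Closure: {carrier_assigned, dock_ready, hazmat_flag, order_received, packed, payment_cleared, priority_ship} — 7 facts.

7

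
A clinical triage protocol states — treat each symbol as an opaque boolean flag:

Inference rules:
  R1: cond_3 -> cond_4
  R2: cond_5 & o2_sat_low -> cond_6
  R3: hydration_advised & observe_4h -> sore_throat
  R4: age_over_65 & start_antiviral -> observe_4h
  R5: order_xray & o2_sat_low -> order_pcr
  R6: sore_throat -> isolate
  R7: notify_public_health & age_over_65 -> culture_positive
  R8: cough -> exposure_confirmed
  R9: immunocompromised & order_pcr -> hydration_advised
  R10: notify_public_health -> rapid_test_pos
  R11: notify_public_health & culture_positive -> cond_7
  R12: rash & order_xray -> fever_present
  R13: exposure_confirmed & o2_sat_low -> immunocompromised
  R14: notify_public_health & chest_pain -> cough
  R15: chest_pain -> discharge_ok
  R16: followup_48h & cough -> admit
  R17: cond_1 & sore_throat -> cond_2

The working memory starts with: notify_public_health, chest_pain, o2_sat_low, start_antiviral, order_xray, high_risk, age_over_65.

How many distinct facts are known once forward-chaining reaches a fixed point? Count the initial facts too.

Round 1: R4 [age_over_65 & start_antiviral -> observe_4h]; R5 [order_xray & o2_sat_low -> order_pcr]; R7 [notify_public_health & age_over_65 -> culture_positive]; R10 [notify_public_health -> rapid_test_pos]; R14 [notify_public_health & chest_pain -> cough]; R15 [chest_pain -> discharge_ok]. Adds observe_4h, order_pcr, culture_positive, rapid_test_pos, cough, discharge_ok.
Round 2: R8 [cough -> exposure_confirmed]; R11 [notify_public_health & culture_positive -> cond_7]. Adds exposure_confirmed, cond_7.
Round 3: R13 [exposure_confirmed & o2_sat_low -> immunocompromised]. Adds immunocompromised.
Round 4: R9 [immunocompromised & order_pcr -> hydration_advised]. Adds hydration_advised.
Round 5: R3 [hydration_advised & observe_4h -> sore_throat]. Adds sore_throat.
Round 6: R6 [sore_throat -> isolate]. Adds isolate.
Closure: {age_over_65, chest_pain, cond_7, cough, culture_positive, discharge_ok, exposure_confirmed, high_risk, hydration_advised, immunocompromised, isolate, notify_public_health, o2_sat_low, observe_4h, order_pcr, order_xray, rapid_test_pos, sore_throat, start_antiviral} — 19 facts.

19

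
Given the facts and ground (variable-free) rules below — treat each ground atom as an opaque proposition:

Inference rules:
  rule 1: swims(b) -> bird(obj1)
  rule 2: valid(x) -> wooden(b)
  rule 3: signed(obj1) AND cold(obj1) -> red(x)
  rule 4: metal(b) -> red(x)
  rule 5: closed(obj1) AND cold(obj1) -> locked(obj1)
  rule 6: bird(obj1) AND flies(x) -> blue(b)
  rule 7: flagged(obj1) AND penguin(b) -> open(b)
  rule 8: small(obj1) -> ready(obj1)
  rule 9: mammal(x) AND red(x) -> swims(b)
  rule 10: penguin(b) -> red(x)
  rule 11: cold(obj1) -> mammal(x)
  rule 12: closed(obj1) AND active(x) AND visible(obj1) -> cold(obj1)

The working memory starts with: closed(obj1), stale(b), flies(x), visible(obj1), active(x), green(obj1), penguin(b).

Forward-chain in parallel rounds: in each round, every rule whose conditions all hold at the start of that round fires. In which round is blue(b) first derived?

5

Round 1 fires rule 10, rule 12, giving red(x), cold(obj1).
Round 2 fires rule 5, rule 11, giving locked(obj1), mammal(x).
Round 3 fires rule 9, giving swims(b).
Round 4 fires rule 1, giving bird(obj1).
Round 5 fires rule 6, giving blue(b).
blue(b) first appears in round 5.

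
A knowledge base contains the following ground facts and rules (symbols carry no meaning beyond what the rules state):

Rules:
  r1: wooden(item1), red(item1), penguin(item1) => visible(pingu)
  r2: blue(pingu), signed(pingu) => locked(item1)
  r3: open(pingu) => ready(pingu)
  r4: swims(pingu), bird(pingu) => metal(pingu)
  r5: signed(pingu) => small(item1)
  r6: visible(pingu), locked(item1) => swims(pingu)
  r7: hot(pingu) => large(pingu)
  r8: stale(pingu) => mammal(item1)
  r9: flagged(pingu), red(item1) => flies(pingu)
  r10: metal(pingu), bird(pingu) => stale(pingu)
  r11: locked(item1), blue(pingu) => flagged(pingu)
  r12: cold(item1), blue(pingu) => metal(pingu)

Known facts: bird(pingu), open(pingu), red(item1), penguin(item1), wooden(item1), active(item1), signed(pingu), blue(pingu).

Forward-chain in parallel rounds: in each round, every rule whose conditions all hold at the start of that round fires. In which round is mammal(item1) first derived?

Round 1 fires r1, r2, r3, r5, giving visible(pingu), locked(item1), ready(pingu), small(item1).
Round 2 fires r6, r11, giving swims(pingu), flagged(pingu).
Round 3 fires r4, r9, giving metal(pingu), flies(pingu).
Round 4 fires r10, giving stale(pingu).
Round 5 fires r8, giving mammal(item1).
mammal(item1) first appears in round 5.

5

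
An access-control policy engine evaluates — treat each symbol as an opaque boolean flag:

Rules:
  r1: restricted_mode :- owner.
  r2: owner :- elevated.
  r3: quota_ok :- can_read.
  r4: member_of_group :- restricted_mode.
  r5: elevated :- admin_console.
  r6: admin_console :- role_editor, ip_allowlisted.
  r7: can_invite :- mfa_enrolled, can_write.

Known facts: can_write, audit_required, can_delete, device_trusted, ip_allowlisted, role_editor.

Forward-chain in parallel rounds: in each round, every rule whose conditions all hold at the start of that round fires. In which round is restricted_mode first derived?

4

[1] r6 [admin_console :- role_editor, ip_allowlisted.]. ⇒ new: admin_console.
[2] r5 [elevated :- admin_console.]. ⇒ new: elevated.
[3] r2 [owner :- elevated.]. ⇒ new: owner.
[4] r1 [restricted_mode :- owner.]. ⇒ new: restricted_mode.
restricted_mode first appears in round 4.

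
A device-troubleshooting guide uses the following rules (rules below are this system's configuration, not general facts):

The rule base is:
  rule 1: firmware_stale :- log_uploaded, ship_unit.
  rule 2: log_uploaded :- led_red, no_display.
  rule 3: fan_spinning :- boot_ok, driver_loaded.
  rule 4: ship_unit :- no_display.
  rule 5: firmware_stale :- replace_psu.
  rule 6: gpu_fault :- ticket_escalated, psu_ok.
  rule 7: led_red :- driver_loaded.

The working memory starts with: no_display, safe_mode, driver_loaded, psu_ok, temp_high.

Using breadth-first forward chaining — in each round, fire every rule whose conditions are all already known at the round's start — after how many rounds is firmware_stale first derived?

[1] rule 4 [ship_unit :- no_display.]; rule 7 [led_red :- driver_loaded.]. ⇒ new: ship_unit, led_red.
[2] rule 2 [log_uploaded :- led_red, no_display.]. ⇒ new: log_uploaded.
[3] rule 1 [firmware_stale :- log_uploaded, ship_unit.]. ⇒ new: firmware_stale.
firmware_stale first appears in round 3.

3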